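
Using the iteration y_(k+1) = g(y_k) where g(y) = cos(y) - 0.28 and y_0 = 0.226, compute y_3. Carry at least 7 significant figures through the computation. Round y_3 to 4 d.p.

0.6031

y_1 = g(0.226000) = 0.694571
y_2 = g(0.694571) = 0.488329
y_3 = g(0.488329) = 0.603118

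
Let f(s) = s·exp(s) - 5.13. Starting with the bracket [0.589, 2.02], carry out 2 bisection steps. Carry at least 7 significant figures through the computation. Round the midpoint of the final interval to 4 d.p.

1.4834

f(0.589000) = -4.068513, f(2.020000) = 10.097416 (opposite signs)
step 1: m = 1.304500, f(m) = -0.321814 < 0 → root in [1.304500, 2.020000]
step 2: m = 1.662250, f(m) = 3.631982 > 0 → root in [1.304500, 1.662250]
Midpoint of [1.304500, 1.662250] = 1.483375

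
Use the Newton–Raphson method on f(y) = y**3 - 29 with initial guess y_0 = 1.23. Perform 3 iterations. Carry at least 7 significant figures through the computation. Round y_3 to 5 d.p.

f'(y) = 3y**2
y_0 = 1.230000: f = -27.139133, f' = 4.538700 → y_1 = 1.230000 - (-27.139133)/(4.538700) = 7.209495
y_1 = 7.209495: f = 345.726578, f' = 155.930445 → y_2 = 7.209495 - (345.726578)/(155.930445) = 4.992310
y_2 = 4.992310: f = 95.424153, f' = 74.769484 → y_3 = 4.992310 - (95.424153)/(74.769484) = 3.716066

3.71607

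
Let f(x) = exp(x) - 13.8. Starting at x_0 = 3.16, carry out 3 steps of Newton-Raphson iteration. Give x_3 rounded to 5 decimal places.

f'(x) = exp(x)
x_0 = 3.160000: f = 9.770596, f' = 23.570596 → x_1 = 3.160000 - (9.770596)/(23.570596) = 2.745475
x_1 = 2.745475: f = 1.772012, f' = 15.572012 → x_2 = 2.745475 - (1.772012)/(15.572012) = 2.631681
x_2 = 2.631681: f = 0.097105, f' = 13.897105 → x_3 = 2.631681 - (0.097105)/(13.897105) = 2.624693

2.62469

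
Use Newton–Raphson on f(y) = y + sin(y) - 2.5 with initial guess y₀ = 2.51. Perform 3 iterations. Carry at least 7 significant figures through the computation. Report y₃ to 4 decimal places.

Newton update: y ← y − f(y)/f'(y).
f'(y) = 1 + cos(y)
y_0 = 2.510000: f = 0.600431, f' = 0.192912 → y_1 = 2.510000 - (0.600431)/(0.192912) = -0.602463
y_1 = -0.602463: f = -3.669137, f' = 1.823942 → y_2 = -0.602463 - (-3.669137)/(1.823942) = 1.409189
y_2 = 1.409189: f = -0.103842, f' = 1.160905 → y_3 = 1.409189 - (-0.103842)/(1.160905) = 1.498637

1.4986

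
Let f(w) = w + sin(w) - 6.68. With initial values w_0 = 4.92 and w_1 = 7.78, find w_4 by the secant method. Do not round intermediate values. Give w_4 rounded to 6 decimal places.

6.482290

f(w_0) = -2.738526, f(w_1) = 2.097265
w_2 = 7.780000 - (2.097265)·(7.780000 - 4.920000)/(2.097265 - (-2.738526)) = 6.539629; f(w_2) = 0.113270
w_3 = 6.539629 - (0.113270)·(6.539629 - 7.780000)/(0.113270 - (2.097265)) = 6.468813; f(w_3) = -0.026623
w_4 = 6.468813 - (-0.026623)·(6.468813 - 6.539629)/(-0.026623 - (0.113270)) = 6.482290; f(w_4) = 0.000082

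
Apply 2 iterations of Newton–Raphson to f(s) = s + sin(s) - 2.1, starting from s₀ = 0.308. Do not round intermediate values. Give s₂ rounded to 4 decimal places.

Newton update: s ← s − f(s)/f'(s).
f'(s) = 1 + cos(s)
s_0 = 0.308000: f = -1.488847, f' = 1.952942 → s_1 = 0.308000 - (-1.488847)/(1.952942) = 1.070361
s_1 = 1.070361: f = -0.152265, f' = 1.479808 → s_2 = 1.070361 - (-0.152265)/(1.479808) = 1.173256

1.1733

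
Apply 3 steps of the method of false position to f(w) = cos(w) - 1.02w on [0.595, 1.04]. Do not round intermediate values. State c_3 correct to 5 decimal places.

0.73031

f(0.595000) = 0.221248, f(1.040000) = -0.554580
step 1: c = 0.721904, f(c) = 0.014207 > 0 → new bracket [0.721904, 1.040000]
step 2: c = 0.729849, f(c) = 0.000829 > 0 → new bracket [0.729849, 1.040000]
step 3: c = 0.730312, f(c) = 0.000048 > 0 → new bracket [0.730312, 1.040000]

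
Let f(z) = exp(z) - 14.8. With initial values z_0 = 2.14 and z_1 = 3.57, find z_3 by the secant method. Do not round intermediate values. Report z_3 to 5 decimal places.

f(z_0) = -6.300562, f(z_1) = 20.716593
z_2 = 3.570000 - (20.716593)·(3.570000 - 2.140000)/(20.716593 - (-6.300562)) = 2.473485; f(z_2) = -2.936285
z_3 = 2.473485 - (-2.936285)·(2.473485 - 3.570000)/(-2.936285 - (20.716593)) = 2.609607; f(z_3) = -1.206296

2.60961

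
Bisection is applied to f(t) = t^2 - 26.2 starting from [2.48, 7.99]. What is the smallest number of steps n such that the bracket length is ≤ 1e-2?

10

Initial width b − a = 7.99 − 2.48 = 5.510000.
After n steps the width is (b−a)/2^n; need (b−a)/2^n ≤ 1e-2.
So n ≥ log₂(5.510000/1e-2) = log₂(551.0000) ≈ 9.1059.
Hence n = 10.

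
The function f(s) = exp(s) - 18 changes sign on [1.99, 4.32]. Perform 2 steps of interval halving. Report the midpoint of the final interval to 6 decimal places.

2.863750

f(1.990000) = -10.684466, f(4.320000) = 57.188628 (opposite signs)
step 1: m = 3.155000, f(m) = 5.453037 > 0 → root in [1.990000, 3.155000]
step 2: m = 2.572500, f(m) = -4.901470 < 0 → root in [2.572500, 3.155000]
Midpoint of [2.572500, 3.155000] = 2.863750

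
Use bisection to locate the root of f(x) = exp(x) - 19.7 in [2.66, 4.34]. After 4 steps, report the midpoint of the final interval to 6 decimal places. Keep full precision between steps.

f(2.660000) = -5.403711, f(4.340000) = 57.007539 (opposite signs)
step 1: m = 3.500000, f(m) = 13.415452 > 0 → root in [2.660000, 3.500000]
step 2: m = 3.080000, f(m) = 2.058402 > 0 → root in [2.660000, 3.080000]
step 3: m = 2.870000, f(m) = -2.062982 < 0 → root in [2.870000, 3.080000]
step 4: m = 2.975000, f(m) = -0.110377 < 0 → root in [2.975000, 3.080000]
Midpoint of [2.975000, 3.080000] = 3.027500

3.027500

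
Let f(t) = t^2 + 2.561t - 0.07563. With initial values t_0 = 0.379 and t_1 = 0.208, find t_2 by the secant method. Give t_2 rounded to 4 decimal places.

0.0491

Secant update: t_(k+1) = t_k − f(t_k)·(t_k − t_(k-1))/(f(t_k) − f(t_(k-1))).
f(t_0) = 1.038630, f(t_1) = 0.500322
t_2 = 0.208000 - (0.500322)·(0.208000 - 0.379000)/(0.500322 - (1.038630)) = 0.049067; f(t_2) = 0.052437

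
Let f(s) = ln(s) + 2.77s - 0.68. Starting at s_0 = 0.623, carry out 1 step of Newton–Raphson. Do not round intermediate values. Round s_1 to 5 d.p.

0.49215

f'(s) = 1/s + 2.77
s_0 = 0.623000: f = 0.572501, f' = 4.375136 → s_1 = 0.623000 - (0.572501)/(4.375136) = 0.492147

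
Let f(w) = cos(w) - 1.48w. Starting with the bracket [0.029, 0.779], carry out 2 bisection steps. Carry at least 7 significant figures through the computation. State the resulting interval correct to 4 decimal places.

[0.4040, 0.5915]

f(0.029000) = 0.956660, f(0.779000) = -0.441304 (opposite signs)
step 1: m = 0.404000, f(m) = 0.321576 > 0 → root in [0.404000, 0.779000]
step 2: m = 0.591500, f(m) = -0.045315 < 0 → root in [0.404000, 0.591500]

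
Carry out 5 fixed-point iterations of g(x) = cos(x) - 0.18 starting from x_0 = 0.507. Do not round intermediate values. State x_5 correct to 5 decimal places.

x_1 = g(0.507000) = 0.694205
x_2 = g(0.694205) = 0.588562
x_3 = g(0.588562) = 0.651740
x_4 = g(0.651740) = 0.615030
x_5 = g(0.615030) = 0.636756

0.63676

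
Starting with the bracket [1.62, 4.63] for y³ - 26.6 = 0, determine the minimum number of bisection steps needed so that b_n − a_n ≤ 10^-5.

19

Initial width b − a = 4.63 − 1.62 = 3.010000.
After n steps the width is (b−a)/2^n; need (b−a)/2^n ≤ 10^-5.
So n ≥ log₂(3.010000/10^-5) = log₂(301000.0000) ≈ 18.1994.
Hence n = 19.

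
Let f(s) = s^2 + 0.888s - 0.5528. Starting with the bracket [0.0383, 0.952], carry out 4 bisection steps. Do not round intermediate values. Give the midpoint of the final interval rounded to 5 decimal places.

0.40949

f(0.038300) = -0.517323, f(0.952000) = 1.198880 (opposite signs)
step 1: m = 0.495150, f(m) = 0.132067 > 0 → root in [0.038300, 0.495150]
step 2: m = 0.266725, f(m) = -0.244806 < 0 → root in [0.266725, 0.495150]
step 3: m = 0.380937, f(m) = -0.069414 < 0 → root in [0.380937, 0.495150]
step 4: m = 0.438044, f(m) = 0.028065 > 0 → root in [0.380937, 0.438044]
Midpoint of [0.380937, 0.438044] = 0.409491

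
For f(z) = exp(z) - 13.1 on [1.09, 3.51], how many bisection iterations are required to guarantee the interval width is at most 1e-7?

25

Initial width b − a = 3.51 − 1.09 = 2.420000.
After n steps the width is (b−a)/2^n; need (b−a)/2^n ≤ 1e-7.
So n ≥ log₂(2.420000/1e-7) = log₂(24200000.0000) ≈ 24.5285.
Hence n = 25.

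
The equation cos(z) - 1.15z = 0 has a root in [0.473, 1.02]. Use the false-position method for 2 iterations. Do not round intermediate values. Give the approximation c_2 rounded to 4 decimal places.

0.6766

f(0.473000) = 0.346256, f(1.020000) = -0.649634
step 1: c = 0.663184, f(c) = 0.025375 > 0 → new bracket [0.663184, 1.020000]
step 2: c = 0.676597, f(c) = 0.001621 > 0 → new bracket [0.676597, 1.020000]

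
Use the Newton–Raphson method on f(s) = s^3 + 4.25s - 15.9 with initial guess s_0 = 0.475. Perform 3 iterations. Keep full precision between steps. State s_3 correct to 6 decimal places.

2.013627

Newton update: s ← s − f(s)/f'(s).
f'(s) = 3s^2 + 4.25
s_0 = 0.475000: f = -13.774078, f' = 4.926875 → s_1 = 0.475000 - (-13.774078)/(4.926875) = 3.270703
s_1 = 3.270703: f = 32.988819, f' = 36.342490 → s_2 = 3.270703 - (32.988819)/(36.342490) = 2.362982
s_2 = 2.362982: f = 7.336826, f' = 21.001057 → s_3 = 2.362982 - (7.336826)/(21.001057) = 2.013627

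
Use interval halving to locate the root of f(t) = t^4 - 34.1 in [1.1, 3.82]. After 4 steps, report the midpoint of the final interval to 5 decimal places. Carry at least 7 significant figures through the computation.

2.37500

f(1.100000) = -32.635900, f(3.820000) = 178.838138 (opposite signs)
step 1: m = 2.460000, f(m) = 2.521863 > 0 → root in [1.100000, 2.460000]
step 2: m = 1.780000, f(m) = -24.061241 < 0 → root in [1.780000, 2.460000]
step 3: m = 2.120000, f(m) = -13.900369 < 0 → root in [2.120000, 2.460000]
step 4: m = 2.290000, f(m) = -6.599415 < 0 → root in [2.290000, 2.460000]
Midpoint of [2.290000, 2.460000] = 2.375000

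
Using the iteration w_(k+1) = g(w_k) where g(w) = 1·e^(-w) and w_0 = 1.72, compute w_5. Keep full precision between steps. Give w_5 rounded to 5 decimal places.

w_1 = g(1.720000) = 0.179066
w_2 = g(0.179066) = 0.836051
w_3 = g(0.836051) = 0.433419
w_4 = g(0.433419) = 0.648289
w_5 = g(0.648289) = 0.522940

0.52294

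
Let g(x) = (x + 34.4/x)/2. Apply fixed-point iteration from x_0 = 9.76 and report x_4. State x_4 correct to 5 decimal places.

5.86515

x_1 = g(9.760000) = 6.642295
x_2 = g(6.642295) = 5.910614
x_3 = g(5.910614) = 5.865326
x_4 = g(5.865326) = 5.865151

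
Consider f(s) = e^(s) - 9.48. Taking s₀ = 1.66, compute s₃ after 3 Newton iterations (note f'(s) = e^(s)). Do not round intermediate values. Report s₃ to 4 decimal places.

2.2494

s_0 = 1.660000: f = -4.220689, f' = 5.259311 → s_1 = 1.660000 - (-4.220689)/(5.259311) = 2.462518
s_1 = 2.462518: f = 2.254316, f' = 11.734316 → s_2 = 2.462518 - (2.254316)/(11.734316) = 2.270404
s_2 = 2.270404: f = 0.203316, f' = 9.683316 → s_3 = 2.270404 - (0.203316)/(9.683316) = 2.249408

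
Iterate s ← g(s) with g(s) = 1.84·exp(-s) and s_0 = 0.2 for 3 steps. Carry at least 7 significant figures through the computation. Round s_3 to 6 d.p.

s_1 = g(0.200000) = 1.506465
s_2 = g(1.506465) = 0.407914
s_3 = g(0.407914) = 1.223666

1.223666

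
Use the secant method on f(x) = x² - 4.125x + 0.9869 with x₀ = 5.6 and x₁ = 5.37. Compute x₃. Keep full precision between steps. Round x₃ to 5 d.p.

f(x_0) = 9.246900, f(x_1) = 7.672550
x_2 = 5.370000 - (7.672550)·(5.370000 - 5.600000)/(7.672550 - (9.246900)) = 4.249102; f(x_2) = 1.514220
x_3 = 4.249102 - (1.514220)·(4.249102 - 5.370000)/(1.514220 - (7.672550)) = 3.973493; f(x_3) = 0.384889

3.97349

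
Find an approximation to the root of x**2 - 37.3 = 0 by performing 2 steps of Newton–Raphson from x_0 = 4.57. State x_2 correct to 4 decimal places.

f'(x) = 2x
x_0 = 4.570000: f = -16.415100, f' = 9.140000 → x_1 = 4.570000 - (-16.415100)/(9.140000) = 6.365963
x_1 = 6.365963: f = 3.225482, f' = 12.731926 → x_2 = 6.365963 - (3.225482)/(12.731926) = 6.112625

6.1126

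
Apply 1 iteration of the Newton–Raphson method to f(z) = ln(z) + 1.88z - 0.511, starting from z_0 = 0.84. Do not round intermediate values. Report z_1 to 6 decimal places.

0.548890

f'(z) = 1/z + 1.88
z_0 = 0.840000: f = 0.893847, f' = 3.070476 → z_1 = 0.840000 - (0.893847)/(3.070476) = 0.548890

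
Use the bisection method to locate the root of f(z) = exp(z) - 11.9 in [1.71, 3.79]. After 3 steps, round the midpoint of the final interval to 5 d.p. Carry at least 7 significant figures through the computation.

f(1.710000) = -6.371039, f(3.790000) = 32.356400 (opposite signs)
step 1: m = 2.750000, f(m) = 3.742632 > 0 → root in [1.710000, 2.750000]
step 2: m = 2.230000, f(m) = -2.600134 < 0 → root in [2.230000, 2.750000]
step 3: m = 2.490000, f(m) = 0.161276 > 0 → root in [2.230000, 2.490000]
Midpoint of [2.230000, 2.490000] = 2.360000

2.36000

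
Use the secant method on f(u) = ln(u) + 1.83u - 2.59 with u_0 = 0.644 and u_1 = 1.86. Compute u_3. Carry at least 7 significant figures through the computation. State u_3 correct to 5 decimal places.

1.27763

f(u_0) = -1.851537, f(u_1) = 1.434376
u_2 = 1.860000 - (1.434376)·(1.860000 - 0.644000)/(1.434376 - (-1.851537)) = 1.329188; f(u_2) = 0.126982
u_3 = 1.329188 - (0.126982)·(1.329188 - 1.860000)/(0.126982 - (1.434376)) = 1.277632; f(u_3) = -0.006924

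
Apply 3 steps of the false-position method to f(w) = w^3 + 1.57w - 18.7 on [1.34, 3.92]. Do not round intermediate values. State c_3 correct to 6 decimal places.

False-position update: c = (a·f(b) − b·f(a))/(f(b) − f(a)); replace the endpoint whose sign matches f(c).
f(1.340000) = -14.190096, f(3.920000) = 47.690688
step 1: c = 1.931629, f(c) = -8.460070 < 0 → new bracket [1.931629, 3.920000]
step 2: c = 2.231211, f(c) = -4.089359 < 0 → new bracket [2.231211, 3.920000]
step 3: c = 2.364584, f(c) = -1.766607 < 0 → new bracket [2.364584, 3.920000]

2.364584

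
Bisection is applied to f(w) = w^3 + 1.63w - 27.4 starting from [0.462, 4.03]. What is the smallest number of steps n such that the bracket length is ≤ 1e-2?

9

Initial width b − a = 4.03 − 0.462 = 3.568000.
After n steps the width is (b−a)/2^n; need (b−a)/2^n ≤ 1e-2.
So n ≥ log₂(3.568000/1e-2) = log₂(356.8000) ≈ 8.4790.
Hence n = 9.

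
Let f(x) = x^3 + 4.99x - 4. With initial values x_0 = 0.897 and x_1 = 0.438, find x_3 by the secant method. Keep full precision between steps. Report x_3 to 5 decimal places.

Secant update: x_(k+1) = x_k − f(x_k)·(x_k − x_(k-1))/(f(x_k) − f(x_(k-1))).
f(x_0) = 1.197764, f(x_1) = -1.730352
x_2 = 0.438000 - (-1.730352)·(0.438000 - 0.897000)/(-1.730352 - (1.197764)) = 0.709243; f(x_2) = -0.104109
x_3 = 0.709243 - (-0.104109)·(0.709243 - 0.438000)/(-0.104109 - (-1.730352)) = 0.726608; f(x_3) = 0.009391

0.72661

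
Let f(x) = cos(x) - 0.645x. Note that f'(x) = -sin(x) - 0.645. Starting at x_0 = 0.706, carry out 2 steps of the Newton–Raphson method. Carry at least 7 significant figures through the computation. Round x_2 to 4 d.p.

x_0 = 0.706000: f = 0.305593, f' = -1.293795 → x_1 = 0.706000 - (0.305593)/(-1.293795) = 0.942199
x_1 = 0.942199: f = -0.019708, f' = -1.453853 → x_2 = 0.942199 - (-0.019708)/(-1.453853) = 0.928644

0.9286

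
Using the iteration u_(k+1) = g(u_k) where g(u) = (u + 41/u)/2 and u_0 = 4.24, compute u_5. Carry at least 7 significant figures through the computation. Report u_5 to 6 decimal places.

u_1 = g(4.240000) = 6.954906
u_2 = g(6.954906) = 6.425013
u_3 = g(6.425013) = 6.403162
u_4 = g(6.403162) = 6.403124
u_5 = g(6.403124) = 6.403124

6.403124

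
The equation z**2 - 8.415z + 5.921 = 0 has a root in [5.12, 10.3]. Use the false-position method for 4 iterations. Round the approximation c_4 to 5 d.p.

7.61587

f(5.120000) = -10.949400, f(10.300000) = 25.336500
step 1: c = 6.683084, f(c) = -5.653543 < 0 → new bracket [6.683084, 10.300000]
step 2: c = 7.342921, f(c) = -1.951192 < 0 → new bracket [7.342921, 10.300000]
step 3: c = 7.554365, f(c) = -0.580549 < 0 → new bracket [7.554365, 10.300000]
step 4: c = 7.615868, f(c) = -0.165082 < 0 → new bracket [7.615868, 10.300000]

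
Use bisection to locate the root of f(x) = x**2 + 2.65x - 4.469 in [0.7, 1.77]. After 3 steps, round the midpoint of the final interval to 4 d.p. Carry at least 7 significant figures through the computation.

f(0.700000) = -2.124000, f(1.770000) = 3.354400 (opposite signs)
step 1: m = 1.235000, f(m) = 0.328975 > 0 → root in [0.700000, 1.235000]
step 2: m = 0.967500, f(m) = -0.969069 < 0 → root in [0.967500, 1.235000]
step 3: m = 1.101250, f(m) = -0.337936 < 0 → root in [1.101250, 1.235000]
Midpoint of [1.101250, 1.235000] = 1.168125

1.1681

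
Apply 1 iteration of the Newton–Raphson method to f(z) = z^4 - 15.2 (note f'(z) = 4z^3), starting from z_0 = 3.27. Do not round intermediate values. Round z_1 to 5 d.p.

2.56118

Newton update: z ← z − f(z)/f'(z).
z_0 = 3.270000: f = 99.138110, f' = 139.863132 → z_1 = 3.270000 - (99.138110)/(139.863132) = 2.561178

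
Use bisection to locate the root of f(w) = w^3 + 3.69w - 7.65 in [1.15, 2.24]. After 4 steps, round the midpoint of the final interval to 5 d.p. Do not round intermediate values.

1.38844

f(1.150000) = -1.885625, f(2.240000) = 11.855024 (opposite signs)
step 1: m = 1.695000, f(m) = 3.474327 > 0 → root in [1.150000, 1.695000]
step 2: m = 1.422500, f(m) = 0.477463 > 0 → root in [1.150000, 1.422500]
step 3: m = 1.286250, f(m) = -0.775715 < 0 → root in [1.286250, 1.422500]
step 4: m = 1.354375, f(m) = -0.167983 < 0 → root in [1.354375, 1.422500]
Midpoint of [1.354375, 1.422500] = 1.388437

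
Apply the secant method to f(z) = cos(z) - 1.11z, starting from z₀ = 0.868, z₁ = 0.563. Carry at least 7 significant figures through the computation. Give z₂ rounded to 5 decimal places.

f(z_0) = -0.317126, f(z_1) = 0.220728
z_2 = 0.563000 - (0.220728)·(0.563000 - 0.868000)/(0.220728 - (-0.317126)) = 0.688168; f(z_2) = 0.008545

0.68817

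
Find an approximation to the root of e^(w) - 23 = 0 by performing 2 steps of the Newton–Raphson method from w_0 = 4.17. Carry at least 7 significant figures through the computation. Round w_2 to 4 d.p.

3.2025

f'(w) = e^(w)
w_0 = 4.170000: f = 41.715452, f' = 64.715452 → w_1 = 4.170000 - (41.715452)/(64.715452) = 3.525402
w_1 = 3.525402: f = 10.967425, f' = 33.967425 → w_2 = 3.525402 - (10.967425)/(33.967425) = 3.202521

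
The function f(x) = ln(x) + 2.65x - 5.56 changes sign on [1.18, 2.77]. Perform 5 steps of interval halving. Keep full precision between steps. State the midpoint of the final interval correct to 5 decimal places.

1.85078

f(1.180000) = -2.267486, f(2.770000) = 2.799347 (opposite signs)
step 1: m = 1.975000, f(m) = 0.354318 > 0 → root in [1.180000, 1.975000]
step 2: m = 1.577500, f(m) = -0.923784 < 0 → root in [1.577500, 1.975000]
step 3: m = 1.776250, f(m) = -0.278433 < 0 → root in [1.776250, 1.975000]
step 4: m = 1.875625, f(m) = 0.039348 > 0 → root in [1.776250, 1.875625]
step 5: m = 1.825938, f(m) = -0.119172 < 0 → root in [1.825938, 1.875625]
Midpoint of [1.825938, 1.875625] = 1.850781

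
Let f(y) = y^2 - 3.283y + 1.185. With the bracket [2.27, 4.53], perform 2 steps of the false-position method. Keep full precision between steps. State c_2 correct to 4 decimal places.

False-position update: c = (a·f(b) − b·f(a))/(f(b) − f(a)); replace the endpoint whose sign matches f(c).
f(2.270000) = -1.114510, f(4.530000) = 6.833910
step 1: c = 2.586892, f(c) = -0.615756 < 0 → new bracket [2.586892, 4.530000]
step 2: c = 2.747501, f(c) = -0.286285 < 0 → new bracket [2.747501, 4.530000]

2.7475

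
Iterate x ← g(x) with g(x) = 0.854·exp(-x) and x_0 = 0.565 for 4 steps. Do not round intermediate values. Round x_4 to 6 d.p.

0.515454

x_1 = g(0.565000) = 0.485380
x_2 = g(0.485380) = 0.525606
x_3 = g(0.525606) = 0.504882
x_4 = g(0.504882) = 0.515454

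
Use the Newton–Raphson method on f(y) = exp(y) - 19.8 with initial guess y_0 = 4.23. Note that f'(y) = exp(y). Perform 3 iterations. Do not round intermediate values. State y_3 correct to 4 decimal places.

2.9926

Newton update: y ← y − f(y)/f'(y).
y_0 = 4.230000: f = 48.917232, f' = 68.717232 → y_1 = 4.230000 - (48.917232)/(68.717232) = 3.518137
y_1 = 3.518137: f = 13.921558, f' = 33.721558 → y_2 = 3.518137 - (13.921558)/(33.721558) = 3.105299
y_2 = 3.105299: f = 2.515886, f' = 22.315886 → y_3 = 3.105299 - (2.515886)/(22.315886) = 2.992559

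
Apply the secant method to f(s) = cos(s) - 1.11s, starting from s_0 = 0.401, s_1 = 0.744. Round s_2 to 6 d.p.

f(s_0) = 0.475561, f(s_1) = -0.090074
s_2 = 0.744000 - (-0.090074)·(0.744000 - 0.401000)/(-0.090074 - (0.475561)) = 0.689379; f(s_2) = 0.006430

0.689379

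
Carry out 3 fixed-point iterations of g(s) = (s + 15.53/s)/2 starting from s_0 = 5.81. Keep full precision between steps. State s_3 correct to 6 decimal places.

s_1 = g(5.810000) = 4.241489
s_2 = g(4.241489) = 3.951469
s_3 = g(3.951469) = 3.940826

3.940826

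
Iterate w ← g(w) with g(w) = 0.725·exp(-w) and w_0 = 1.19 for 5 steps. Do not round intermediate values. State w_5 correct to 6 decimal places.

w_1 = g(1.190000) = 0.220560
w_2 = g(0.220560) = 0.581500
w_3 = g(0.581500) = 0.405318
w_4 = g(0.405318) = 0.483405
w_5 = g(0.483405) = 0.447093

0.447093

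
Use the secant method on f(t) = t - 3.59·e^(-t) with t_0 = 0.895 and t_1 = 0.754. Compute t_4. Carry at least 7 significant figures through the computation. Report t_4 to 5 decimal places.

Secant update: t_(k+1) = t_k − f(t_k)·(t_k − t_(k-1))/(f(t_k) − f(t_(k-1))).
f(t_0) = -0.571901, f(t_1) = -0.935026
t_2 = 0.754000 - (-0.935026)·(0.754000 - 0.895000)/(-0.935026 - (-0.571901)) = 1.117067; f(t_2) = -0.057718
t_3 = 1.117067 - (-0.057718)·(1.117067 - 0.754000)/(-0.057718 - (-0.935026)) = 1.140953; f(t_3) = -0.006103
t_4 = 1.140953 - (-0.006103)·(1.140953 - 1.117067)/(-0.006103 - (-0.057718)) = 1.143778; f(t_4) = -0.000044

1.14378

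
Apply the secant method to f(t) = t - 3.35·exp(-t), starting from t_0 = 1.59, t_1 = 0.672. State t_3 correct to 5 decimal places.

Secant update: t_(k+1) = t_k − f(t_k)·(t_k − t_(k-1))/(f(t_k) − f(t_(k-1))).
f(t_0) = 0.906849, f(t_1) = -1.038799
t_2 = 0.672000 - (-1.038799)·(0.672000 - 1.590000)/(-1.038799 - (0.906849)) = 1.162128; f(t_2) = 0.114182
t_3 = 1.162128 - (0.114182)·(1.162128 - 0.672000)/(0.114182 - (-1.038799)) = 1.113590; f(t_3) = 0.013523

1.11359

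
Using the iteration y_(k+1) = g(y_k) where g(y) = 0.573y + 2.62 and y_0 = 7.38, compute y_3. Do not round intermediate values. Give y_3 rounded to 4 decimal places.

y_1 = g(7.380000) = 6.848740
y_2 = g(6.848740) = 6.544328
y_3 = g(6.544328) = 6.369900

6.3699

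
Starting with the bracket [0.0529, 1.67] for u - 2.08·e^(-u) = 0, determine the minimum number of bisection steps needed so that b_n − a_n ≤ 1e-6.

21

Initial width b − a = 1.67 − 0.0529 = 1.617100.
After n steps the width is (b−a)/2^n; need (b−a)/2^n ≤ 1e-6.
So n ≥ log₂(1.617100/1e-6) = log₂(1617100.0000) ≈ 20.6250.
Hence n = 21.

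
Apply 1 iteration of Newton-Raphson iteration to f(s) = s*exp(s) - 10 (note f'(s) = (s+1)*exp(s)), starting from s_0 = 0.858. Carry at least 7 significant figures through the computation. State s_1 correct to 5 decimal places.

s_0 = 0.858000: f = -7.976459, f' = 4.381980 → s_1 = 0.858000 - (-7.976459)/(4.381980) = 2.678287

2.67829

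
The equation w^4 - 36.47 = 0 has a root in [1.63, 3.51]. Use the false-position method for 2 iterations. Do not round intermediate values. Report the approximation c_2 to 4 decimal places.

2.2342

f(1.630000) = -29.410882, f(3.510000) = 115.314864
step 1: c = 2.012050, f(c) = -20.080904 < 0 → new bracket [2.012050, 3.510000]
step 2: c = 2.234215, f(c) = -11.552772 < 0 → new bracket [2.234215, 3.510000]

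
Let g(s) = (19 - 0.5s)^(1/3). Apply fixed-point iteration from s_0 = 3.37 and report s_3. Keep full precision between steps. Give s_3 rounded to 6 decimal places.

2.605943

s_1 = g(3.370000) = 2.587066
s_2 = g(2.587066) = 2.606417
s_3 = g(2.606417) = 2.605943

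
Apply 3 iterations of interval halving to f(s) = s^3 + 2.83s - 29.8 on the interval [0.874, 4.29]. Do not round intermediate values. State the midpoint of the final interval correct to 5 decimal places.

f(0.874000) = -26.658952, f(4.290000) = 61.294289 (opposite signs)
step 1: m = 2.582000, f(m) = -5.279459 < 0 → root in [2.582000, 4.290000]
step 2: m = 3.436000, f(m) = 20.489626 > 0 → root in [2.582000, 3.436000]
step 3: m = 3.009000, f(m) = 5.959200 > 0 → root in [2.582000, 3.009000]
Midpoint of [2.582000, 3.009000] = 2.795500

2.79550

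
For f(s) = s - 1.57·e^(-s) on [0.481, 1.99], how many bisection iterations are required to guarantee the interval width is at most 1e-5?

18

Initial width b − a = 1.99 − 0.481 = 1.509000.
After n steps the width is (b−a)/2^n; need (b−a)/2^n ≤ 1e-5.
So n ≥ log₂(1.509000/1e-5) = log₂(150900.0000) ≈ 17.2032.
Hence n = 18.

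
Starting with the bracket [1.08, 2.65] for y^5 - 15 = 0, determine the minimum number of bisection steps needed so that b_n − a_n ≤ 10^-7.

Initial width b − a = 2.65 − 1.08 = 1.570000.
After n steps the width is (b−a)/2^n; need (b−a)/2^n ≤ 10^-7.
So n ≥ log₂(1.570000/10^-7) = log₂(15700000.0000) ≈ 23.9043.
Hence n = 24.

24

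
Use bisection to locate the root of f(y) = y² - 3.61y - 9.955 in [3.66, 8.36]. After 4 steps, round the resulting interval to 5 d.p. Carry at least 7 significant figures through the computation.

[5.42250, 5.71625]

f(3.660000) = -9.772000, f(8.360000) = 29.755000 (opposite signs)
step 1: m = 6.010000, f(m) = 4.469000 > 0 → root in [3.660000, 6.010000]
step 2: m = 4.835000, f(m) = -4.032125 < 0 → root in [4.835000, 6.010000]
step 3: m = 5.422500, f(m) = -0.126719 < 0 → root in [5.422500, 6.010000]
step 4: m = 5.716250, f(m) = 2.084852 > 0 → root in [5.422500, 5.716250]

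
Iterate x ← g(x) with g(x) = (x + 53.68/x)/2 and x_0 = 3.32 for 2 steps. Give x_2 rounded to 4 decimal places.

x_1 = g(3.320000) = 9.744337
x_2 = g(9.744337) = 7.626589

7.6266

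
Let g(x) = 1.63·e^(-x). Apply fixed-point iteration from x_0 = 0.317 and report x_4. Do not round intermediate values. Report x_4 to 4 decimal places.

x_1 = g(0.317000) = 1.187179
x_2 = g(1.187179) = 0.497281
x_3 = g(0.497281) = 0.991336
x_4 = g(0.991336) = 0.604861

0.6049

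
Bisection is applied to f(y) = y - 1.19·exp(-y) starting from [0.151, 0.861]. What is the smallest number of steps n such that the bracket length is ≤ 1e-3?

10

Initial width b − a = 0.861 − 0.151 = 0.710000.
After n steps the width is (b−a)/2^n; need (b−a)/2^n ≤ 1e-3.
So n ≥ log₂(0.710000/1e-3) = log₂(710.0000) ≈ 9.4717.
Hence n = 10.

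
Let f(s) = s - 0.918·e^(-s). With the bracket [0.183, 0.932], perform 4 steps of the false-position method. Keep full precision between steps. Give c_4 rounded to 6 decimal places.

0.536727

f(0.183000) = -0.581481, f(0.932000) = 0.570523
step 1: c = 0.561062, f(c) = 0.037249 > 0 → new bracket [0.183000, 0.561062]
step 2: c = 0.538302, f(c) = 0.002430 > 0 → new bracket [0.183000, 0.538302]
step 3: c = 0.536823, f(c) = 0.000158 > 0 → new bracket [0.183000, 0.536823]
step 4: c = 0.536727, f(c) = 0.000010 > 0 → new bracket [0.183000, 0.536727]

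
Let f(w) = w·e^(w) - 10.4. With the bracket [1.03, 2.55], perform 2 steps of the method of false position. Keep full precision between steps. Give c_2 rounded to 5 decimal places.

False-position update: c = (a·f(b) − b·f(a))/(f(b) − f(a)); replace the endpoint whose sign matches f(c).
f(1.030000) = -7.514902, f(2.550000) = 22.258115
step 1: c = 1.413658, f(c) = -4.588502 < 0 → new bracket [1.413658, 2.550000]
step 2: c = 1.607876, f(c) = -2.373163 < 0 → new bracket [1.607876, 2.550000]

1.60788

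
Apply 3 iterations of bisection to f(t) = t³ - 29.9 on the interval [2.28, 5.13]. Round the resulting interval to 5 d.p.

[2.99250, 3.34875]

f(2.280000) = -18.047648, f(5.130000) = 105.105697 (opposite signs)
step 1: m = 3.705000, f(m) = 20.958628 > 0 → root in [2.280000, 3.705000]
step 2: m = 2.992500, f(m) = -3.101994 < 0 → root in [2.992500, 3.705000]
step 3: m = 3.348750, f(m) = 7.653306 > 0 → root in [2.992500, 3.348750]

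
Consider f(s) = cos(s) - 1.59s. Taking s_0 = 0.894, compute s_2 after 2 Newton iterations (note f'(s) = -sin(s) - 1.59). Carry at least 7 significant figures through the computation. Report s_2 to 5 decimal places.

s_0 = 0.894000: f = -0.795161, f' = -2.369583 → s_1 = 0.894000 - (-0.795161)/(-2.369583) = 0.558430
s_1 = 0.558430: f = -0.039815, f' = -2.119855 → s_2 = 0.558430 - (-0.039815)/(-2.119855) = 0.539648

0.53965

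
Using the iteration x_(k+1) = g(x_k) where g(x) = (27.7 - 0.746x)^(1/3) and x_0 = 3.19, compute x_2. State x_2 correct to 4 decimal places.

x_1 = g(3.190000) = 2.936451
x_2 = g(2.936451) = 2.943745

2.9437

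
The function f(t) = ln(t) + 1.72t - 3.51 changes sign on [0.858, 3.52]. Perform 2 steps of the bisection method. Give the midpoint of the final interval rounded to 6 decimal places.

1.856250

f(0.858000) = -2.187391, f(3.520000) = 3.802861 (opposite signs)
step 1: m = 2.189000, f(m) = 1.038525 > 0 → root in [0.858000, 2.189000]
step 2: m = 1.523500, f(m) = -0.468570 < 0 → root in [1.523500, 2.189000]
Midpoint of [1.523500, 2.189000] = 1.856250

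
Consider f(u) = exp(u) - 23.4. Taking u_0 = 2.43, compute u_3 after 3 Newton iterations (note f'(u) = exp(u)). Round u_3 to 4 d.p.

u_0 = 2.430000: f = -12.041118, f' = 11.358882 → u_1 = 2.430000 - (-12.041118)/(11.358882) = 3.490062
u_1 = 3.490062: f = 9.387977, f' = 32.787977 → u_2 = 3.490062 - (9.387977)/(32.787977) = 3.203738
u_2 = 3.203738: f = 1.224407, f' = 24.624407 → u_3 = 3.203738 - (1.224407)/(24.624407) = 3.154015

3.1540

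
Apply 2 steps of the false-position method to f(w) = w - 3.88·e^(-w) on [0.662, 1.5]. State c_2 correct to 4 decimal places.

1.1921

f(0.662000) = -1.339376, f(1.500000) = 0.634255
step 1: c = 1.230697, f(c) = 0.097391 > 0 → new bracket [0.662000, 1.230697]
step 2: c = 1.192148, f(c) = 0.014301 > 0 → new bracket [0.662000, 1.192148]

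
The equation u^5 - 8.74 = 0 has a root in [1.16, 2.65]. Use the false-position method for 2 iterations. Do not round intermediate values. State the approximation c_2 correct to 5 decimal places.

False-position update: c = (a·f(b) − b·f(a))/(f(b) − f(a)); replace the endpoint whose sign matches f(c).
f(1.160000) = -6.639658, f(2.650000) = 121.946092
step 1: c = 1.236938, f(c) = -5.844396 < 0 → new bracket [1.236938, 2.650000]
step 2: c = 1.301563, f(c) = -5.004696 < 0 → new bracket [1.301563, 2.650000]

1.30156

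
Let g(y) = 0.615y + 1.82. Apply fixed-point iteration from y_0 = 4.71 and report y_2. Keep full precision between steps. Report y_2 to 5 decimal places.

4.72074

y_1 = g(4.710000) = 4.716650
y_2 = g(4.716650) = 4.720740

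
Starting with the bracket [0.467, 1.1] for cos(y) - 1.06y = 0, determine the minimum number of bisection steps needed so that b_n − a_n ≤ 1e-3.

Initial width b − a = 1.1 − 0.467 = 0.633000.
After n steps the width is (b−a)/2^n; need (b−a)/2^n ≤ 1e-3.
So n ≥ log₂(0.633000/1e-3) = log₂(633.0000) ≈ 9.3061.
Hence n = 10.

10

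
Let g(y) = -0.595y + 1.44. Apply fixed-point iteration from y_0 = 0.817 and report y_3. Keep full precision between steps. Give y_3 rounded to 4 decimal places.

y_1 = g(0.817000) = 0.953885
y_2 = g(0.953885) = 0.872438
y_3 = g(0.872438) = 0.920899

0.9209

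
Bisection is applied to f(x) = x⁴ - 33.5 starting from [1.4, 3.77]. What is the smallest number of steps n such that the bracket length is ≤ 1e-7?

25

Initial width b − a = 3.77 − 1.4 = 2.370000.
After n steps the width is (b−a)/2^n; need (b−a)/2^n ≤ 1e-7.
So n ≥ log₂(2.370000/1e-7) = log₂(23700000.0000) ≈ 24.4984.
Hence n = 25.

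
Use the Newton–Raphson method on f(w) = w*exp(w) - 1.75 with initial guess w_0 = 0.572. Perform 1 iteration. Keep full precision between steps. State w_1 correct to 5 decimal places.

f'(w) = (w+1)*exp(w)
w_0 = 0.572000: f = -0.736526, f' = 2.785281 → w_1 = 0.572000 - (-0.736526)/(2.785281) = 0.836435

0.83644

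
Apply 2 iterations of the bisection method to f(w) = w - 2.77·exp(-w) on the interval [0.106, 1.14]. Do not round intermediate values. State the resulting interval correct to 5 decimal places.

[0.88150, 1.14000]

f(0.106000) = -2.385406, f(1.140000) = 0.254101 (opposite signs)
step 1: m = 0.623000, f(m) = -0.862642 < 0 → root in [0.623000, 1.140000]
step 2: m = 0.881500, f(m) = -0.265727 < 0 → root in [0.881500, 1.140000]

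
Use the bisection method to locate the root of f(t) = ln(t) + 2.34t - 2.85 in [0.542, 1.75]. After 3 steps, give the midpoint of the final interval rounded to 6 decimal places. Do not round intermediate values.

1.221500

f(0.542000) = -2.194209, f(1.750000) = 1.804616 (opposite signs)
step 1: m = 1.146000, f(m) = -0.032082 < 0 → root in [1.146000, 1.750000]
step 2: m = 1.448000, f(m) = 0.908503 > 0 → root in [1.146000, 1.448000]
step 3: m = 1.297000, f(m) = 0.445034 > 0 → root in [1.146000, 1.297000]
Midpoint of [1.146000, 1.297000] = 1.221500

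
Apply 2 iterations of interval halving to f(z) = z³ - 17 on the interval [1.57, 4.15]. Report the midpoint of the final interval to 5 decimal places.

f(1.570000) = -13.130107, f(4.150000) = 54.473375 (opposite signs)
step 1: m = 2.860000, f(m) = 6.393656 > 0 → root in [1.570000, 2.860000]
step 2: m = 2.215000, f(m) = -6.132712 < 0 → root in [2.215000, 2.860000]
Midpoint of [2.215000, 2.860000] = 2.537500

2.53750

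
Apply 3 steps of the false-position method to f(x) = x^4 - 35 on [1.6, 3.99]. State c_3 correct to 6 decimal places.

f(1.600000) = -28.446400, f(3.990000) = 218.449584
step 1: c = 1.875367, f(c) = -22.630713 < 0 → new bracket [1.875367, 3.990000]
step 2: c = 2.073872, f(c) = -16.501885 < 0 → new bracket [2.073872, 3.990000]
step 3: c = 2.208451, f(c) = -11.212356 < 0 → new bracket [2.208451, 3.990000]

2.208451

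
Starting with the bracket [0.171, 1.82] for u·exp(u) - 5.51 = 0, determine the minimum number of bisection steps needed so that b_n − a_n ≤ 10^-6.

Initial width b − a = 1.82 − 0.171 = 1.649000.
After n steps the width is (b−a)/2^n; need (b−a)/2^n ≤ 10^-6.
So n ≥ log₂(1.649000/10^-6) = log₂(1649000.0000) ≈ 20.6532.
Hence n = 21.

21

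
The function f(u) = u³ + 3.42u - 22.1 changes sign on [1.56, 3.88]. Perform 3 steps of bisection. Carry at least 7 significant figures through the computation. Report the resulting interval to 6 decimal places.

f(1.560000) = -12.968384, f(3.880000) = 49.580672 (opposite signs)
step 1: m = 2.720000, f(m) = 7.326048 > 0 → root in [1.560000, 2.720000]
step 2: m = 2.140000, f(m) = -4.980856 < 0 → root in [2.140000, 2.720000]
step 3: m = 2.430000, f(m) = 0.559507 > 0 → root in [2.140000, 2.430000]

[2.140000, 2.430000]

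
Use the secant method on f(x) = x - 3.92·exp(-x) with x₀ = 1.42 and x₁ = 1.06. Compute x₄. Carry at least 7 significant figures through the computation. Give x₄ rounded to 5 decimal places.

Secant update: x_(k+1) = x_k − f(x_k)·(x_k − x_(k-1))/(f(x_k) − f(x_(k-1))).
f(x_0) = 0.472481, f(x_1) = -0.298107
x_2 = 1.060000 - (-0.298107)·(1.060000 - 1.420000)/(-0.298107 - (0.472481)) = 1.199268; f(x_2) = 0.017723
x_3 = 1.199268 - (0.017723)·(1.199268 - 1.060000)/(0.017723 - (-0.298107)) = 1.191453; f(x_3) = 0.000638
x_4 = 1.191453 - (0.000638)·(1.191453 - 1.199268)/(0.000638 - (0.017723)) = 1.191162; f(x_4) = -0.000001

1.19116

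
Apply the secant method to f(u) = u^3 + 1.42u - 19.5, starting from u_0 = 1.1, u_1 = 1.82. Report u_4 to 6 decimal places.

f(u_0) = -16.607000, f(u_1) = -10.887032
u_2 = 1.820000 - (-10.887032)·(1.820000 - 1.100000)/(-10.887032 - (-16.607000)) = 3.190403; f(u_2) = 17.504445
u_3 = 3.190403 - (17.504445)·(3.190403 - 1.820000)/(17.504445 - (-10.887032)) = 2.345497; f(u_3) = -3.265987
u_4 = 2.345497 - (-3.265987)·(2.345497 - 3.190403)/(-3.265987 - (17.504445)) = 2.478352; f(u_4) = -0.758145

2.478352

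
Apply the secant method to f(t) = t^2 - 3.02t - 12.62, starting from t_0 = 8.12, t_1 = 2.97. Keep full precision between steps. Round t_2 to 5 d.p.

4.55222

f(t_0) = 28.792000, f(t_1) = -12.768500
t_2 = 2.970000 - (-12.768500)·(2.970000 - 8.120000)/(-12.768500 - (28.792000)) = 4.552218; f(t_2) = -5.645009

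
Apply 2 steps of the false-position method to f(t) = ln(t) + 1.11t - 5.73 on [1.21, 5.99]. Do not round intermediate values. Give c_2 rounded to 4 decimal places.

f(1.210000) = -4.196280, f(5.990000) = 2.708991
step 1: c = 4.114769, f(c) = 0.251976 > 0 → new bracket [1.210000, 4.114769]
step 2: c = 3.950225, f(c) = 0.028523 > 0 → new bracket [1.210000, 3.950225]

3.9502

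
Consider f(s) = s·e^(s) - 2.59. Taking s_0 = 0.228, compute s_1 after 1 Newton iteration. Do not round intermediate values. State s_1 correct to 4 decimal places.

1.7215

f'(s) = (s + 1)·e^(s)
s_0 = 0.228000: f = -2.303613, f' = 1.542473 → s_1 = 0.228000 - (-2.303613)/(1.542473) = 1.721454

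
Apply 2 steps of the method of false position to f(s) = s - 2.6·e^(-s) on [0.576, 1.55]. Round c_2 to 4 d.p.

False-position update: c = (a·f(b) − b·f(a))/(f(b) − f(a)); replace the endpoint whose sign matches f(c).
f(0.576000) = -0.885570, f(1.550000) = 0.998155
step 1: c = 1.033893, f(c) = 0.109282 > 0 → new bracket [0.576000, 1.033893]
step 2: c = 0.983595, f(c) = 0.011288 > 0 → new bracket [0.576000, 0.983595]

0.9836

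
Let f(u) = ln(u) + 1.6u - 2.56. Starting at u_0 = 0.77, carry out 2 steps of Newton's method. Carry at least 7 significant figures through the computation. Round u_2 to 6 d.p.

1.392234

Newton update: u ← u − f(u)/f'(u).
f'(u) = 1/u + 1.6
u_0 = 0.770000: f = -1.589365, f' = 2.898701 → u_1 = 0.770000 - (-1.589365)/(2.898701) = 1.318302
u_1 = 1.318302: f = -0.174371, f' = 2.358551 → u_2 = 1.318302 - (-0.174371)/(2.358551) = 1.392234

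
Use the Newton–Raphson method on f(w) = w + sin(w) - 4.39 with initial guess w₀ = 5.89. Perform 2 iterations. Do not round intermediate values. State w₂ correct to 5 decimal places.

5.25026

Newton update: w ← w − f(w)/f'(w).
f'(w) = 1 + cos(w)
w_0 = 5.890000: f = 1.116867, f' = 1.923693 → w_1 = 5.890000 - (1.116867)/(1.923693) = 5.309415
w_1 = 5.309415: f = 0.092404, f' = 1.562185 → w_2 = 5.309415 - (0.092404)/(1.562185) = 5.250265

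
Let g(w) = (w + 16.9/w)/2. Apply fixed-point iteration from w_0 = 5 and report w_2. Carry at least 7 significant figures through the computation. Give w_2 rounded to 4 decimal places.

w_1 = g(5.000000) = 4.190000
w_2 = g(4.190000) = 4.111706

4.1117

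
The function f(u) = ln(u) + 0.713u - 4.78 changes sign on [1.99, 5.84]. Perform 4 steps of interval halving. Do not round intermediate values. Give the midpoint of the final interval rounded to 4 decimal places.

f(1.990000) = -2.672995, f(5.840000) = 1.148651 (opposite signs)
step 1: m = 3.915000, f(m) = -0.623790 < 0 → root in [3.915000, 5.840000]
step 2: m = 4.877500, f(m) = 0.282290 > 0 → root in [3.915000, 4.877500]
step 3: m = 4.396250, f(m) = -0.164722 < 0 → root in [4.396250, 4.877500]
step 4: m = 4.636875, f(m) = 0.060133 > 0 → root in [4.396250, 4.636875]
Midpoint of [4.396250, 4.636875] = 4.516563

4.5166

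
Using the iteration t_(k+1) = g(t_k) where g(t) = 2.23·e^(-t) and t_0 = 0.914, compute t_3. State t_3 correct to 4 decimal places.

0.8958

t_1 = g(0.914000) = 0.894046
t_2 = g(0.894046) = 0.912065
t_3 = g(0.912065) = 0.895777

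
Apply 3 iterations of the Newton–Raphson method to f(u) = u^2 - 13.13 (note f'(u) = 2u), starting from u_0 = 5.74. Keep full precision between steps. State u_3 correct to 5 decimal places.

3.62358

u_0 = 5.740000: f = 19.817600, f' = 11.480000 → u_1 = 5.740000 - (19.817600)/(11.480000) = 4.013728
u_1 = 4.013728: f = 2.980014, f' = 8.027456 → u_2 = 4.013728 - (2.980014)/(8.027456) = 3.642501
u_2 = 3.642501: f = 0.137810, f' = 7.285001 → u_3 = 3.642501 - (0.137810)/(7.285001) = 3.623584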